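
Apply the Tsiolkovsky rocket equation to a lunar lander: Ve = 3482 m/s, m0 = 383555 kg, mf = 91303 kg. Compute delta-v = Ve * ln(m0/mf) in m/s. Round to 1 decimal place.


Step 1: Mass ratio m0/mf = 383555 / 91303 = 4.200902
Step 2: ln(4.200902) = 1.435299
Step 3: delta-v = 3482 * 1.435299 = 4997.7 m/s

4997.7


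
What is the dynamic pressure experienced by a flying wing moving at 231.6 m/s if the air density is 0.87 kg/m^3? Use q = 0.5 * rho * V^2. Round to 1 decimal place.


Step 1: V^2 = 231.6^2 = 53638.56
Step 2: q = 0.5 * 0.87 * 53638.56
Step 3: q = 23332.8 Pa

23332.8


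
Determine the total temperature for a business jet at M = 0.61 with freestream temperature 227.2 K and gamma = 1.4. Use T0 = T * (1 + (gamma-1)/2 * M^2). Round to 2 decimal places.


Step 1: (gamma-1)/2 = 0.2
Step 2: M^2 = 0.3721
Step 3: 1 + 0.2 * 0.3721 = 1.07442
Step 4: T0 = 227.2 * 1.07442 = 244.11 K

244.11


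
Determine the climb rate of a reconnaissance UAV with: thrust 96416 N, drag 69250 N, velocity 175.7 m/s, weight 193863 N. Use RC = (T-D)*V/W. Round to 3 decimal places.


Step 1: Excess thrust = T - D = 96416 - 69250 = 27166 N
Step 2: Excess power = 27166 * 175.7 = 4773066.2 W
Step 3: RC = 4773066.2 / 193863 = 24.621 m/s

24.621


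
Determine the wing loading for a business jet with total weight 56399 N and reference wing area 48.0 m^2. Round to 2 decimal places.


Step 1: Wing loading = W / S = 56399 / 48.0
Step 2: Wing loading = 1174.98 N/m^2

1174.98


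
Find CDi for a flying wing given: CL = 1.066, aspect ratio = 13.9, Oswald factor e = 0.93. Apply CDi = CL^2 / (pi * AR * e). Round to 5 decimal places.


Step 1: CL^2 = 1.066^2 = 1.136356
Step 2: pi * AR * e = 3.14159 * 13.9 * 0.93 = 40.611368
Step 3: CDi = 1.136356 / 40.611368 = 0.02798

0.02798


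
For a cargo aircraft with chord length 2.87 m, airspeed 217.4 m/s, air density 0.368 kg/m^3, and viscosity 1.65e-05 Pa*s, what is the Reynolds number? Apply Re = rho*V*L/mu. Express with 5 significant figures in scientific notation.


Step 1: Numerator = rho * V * L = 0.368 * 217.4 * 2.87 = 229.609184
Step 2: Re = 229.609184 / 1.65e-05
Step 3: Re = 1.3916e+07

1.3916e+07


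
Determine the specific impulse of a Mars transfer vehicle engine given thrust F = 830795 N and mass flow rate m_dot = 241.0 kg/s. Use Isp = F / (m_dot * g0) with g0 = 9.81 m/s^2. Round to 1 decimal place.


Step 1: m_dot * g0 = 241.0 * 9.81 = 2364.21
Step 2: Isp = 830795 / 2364.21 = 351.4 s

351.4


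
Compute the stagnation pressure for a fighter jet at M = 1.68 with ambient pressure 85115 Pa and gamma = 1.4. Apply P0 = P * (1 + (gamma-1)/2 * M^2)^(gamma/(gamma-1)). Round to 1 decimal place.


Step 1: (gamma-1)/2 * M^2 = 0.2 * 2.8224 = 0.56448
Step 2: 1 + 0.56448 = 1.56448
Step 3: Exponent gamma/(gamma-1) = 3.5
Step 4: P0 = 85115 * 1.56448^3.5 = 407662.9 Pa

407662.9


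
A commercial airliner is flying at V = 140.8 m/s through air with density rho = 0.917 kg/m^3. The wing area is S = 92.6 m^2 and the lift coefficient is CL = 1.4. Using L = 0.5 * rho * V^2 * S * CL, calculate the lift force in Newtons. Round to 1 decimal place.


Step 1: Calculate dynamic pressure q = 0.5 * 0.917 * 140.8^2 = 0.5 * 0.917 * 19824.64 = 9089.5974 Pa
Step 2: Multiply by wing area and lift coefficient: L = 9089.5974 * 92.6 * 1.4
Step 3: L = 841696.7229 * 1.4 = 1178375.4 N

1178375.4


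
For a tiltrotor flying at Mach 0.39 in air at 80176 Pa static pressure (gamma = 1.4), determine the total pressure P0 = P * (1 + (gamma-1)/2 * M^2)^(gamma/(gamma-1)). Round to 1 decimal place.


Step 1: (gamma-1)/2 * M^2 = 0.2 * 0.1521 = 0.03042
Step 2: 1 + 0.03042 = 1.03042
Step 3: Exponent gamma/(gamma-1) = 3.5
Step 4: P0 = 80176 * 1.03042^3.5 = 89041.9 Pa

89041.9


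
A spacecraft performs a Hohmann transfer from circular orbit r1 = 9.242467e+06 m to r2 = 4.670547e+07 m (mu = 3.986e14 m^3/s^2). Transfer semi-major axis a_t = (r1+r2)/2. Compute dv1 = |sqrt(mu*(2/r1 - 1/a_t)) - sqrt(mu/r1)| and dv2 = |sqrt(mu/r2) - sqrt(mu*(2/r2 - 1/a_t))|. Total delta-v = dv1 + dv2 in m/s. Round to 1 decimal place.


Step 1: Transfer semi-major axis a_t = (9.242467e+06 + 4.670547e+07) / 2 = 2.797397e+07 m
Step 2: v1 (circular at r1) = sqrt(mu/r1) = 6567.12 m/s
Step 3: v_t1 = sqrt(mu*(2/r1 - 1/a_t)) = 8485.58 m/s
Step 4: dv1 = |8485.58 - 6567.12| = 1918.46 m/s
Step 5: v2 (circular at r2) = 2921.36 m/s, v_t2 = 1679.2 m/s
Step 6: dv2 = |2921.36 - 1679.2| = 1242.16 m/s
Step 7: Total delta-v = 1918.46 + 1242.16 = 3160.6 m/s

3160.6


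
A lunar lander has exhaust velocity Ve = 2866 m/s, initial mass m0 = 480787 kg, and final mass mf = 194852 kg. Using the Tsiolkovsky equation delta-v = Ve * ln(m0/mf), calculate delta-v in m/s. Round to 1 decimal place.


Step 1: Mass ratio m0/mf = 480787 / 194852 = 2.467447
Step 2: ln(2.467447) = 0.903184
Step 3: delta-v = 2866 * 0.903184 = 2588.5 m/s

2588.5


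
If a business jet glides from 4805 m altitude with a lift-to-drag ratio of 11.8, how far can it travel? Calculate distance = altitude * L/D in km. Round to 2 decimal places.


Step 1: Glide distance = altitude * L/D = 4805 * 11.8 = 56699.0 m
Step 2: Convert to km: 56699.0 / 1000 = 56.70 km

56.70


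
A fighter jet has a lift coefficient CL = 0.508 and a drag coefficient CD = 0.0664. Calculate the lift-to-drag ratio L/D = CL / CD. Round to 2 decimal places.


Step 1: L/D = CL / CD = 0.508 / 0.0664
Step 2: L/D = 7.65

7.65


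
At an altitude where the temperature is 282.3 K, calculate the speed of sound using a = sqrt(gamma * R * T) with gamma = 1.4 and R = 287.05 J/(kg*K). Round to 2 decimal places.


Step 1: gamma * R * T = 1.4 * 287.05 * 282.3 = 113447.901
Step 2: a = sqrt(113447.901) = 336.82 m/s

336.82


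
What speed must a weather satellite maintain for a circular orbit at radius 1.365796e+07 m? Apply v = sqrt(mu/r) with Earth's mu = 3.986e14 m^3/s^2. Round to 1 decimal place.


Step 1: mu / r = 3.986e14 / 1.365796e+07 = 29184446.2863
Step 2: v = sqrt(29184446.2863) = 5402.3 m/s

5402.3


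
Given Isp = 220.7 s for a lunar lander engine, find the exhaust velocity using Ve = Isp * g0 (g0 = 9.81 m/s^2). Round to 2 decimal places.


Step 1: Ve = Isp * g0 = 220.7 * 9.81
Step 2: Ve = 2165.07 m/s

2165.07


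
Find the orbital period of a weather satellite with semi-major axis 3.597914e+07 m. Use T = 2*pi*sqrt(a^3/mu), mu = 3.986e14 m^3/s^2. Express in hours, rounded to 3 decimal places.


Step 1: a^3 / mu = 4.657494e+22 / 3.986e14 = 1.168463e+08
Step 2: sqrt(1.168463e+08) = 10809.5476 s
Step 3: T = 2*pi * 10809.5476 = 67918.39 s
Step 4: T in hours = 67918.39 / 3600 = 18.866 hours

18.866


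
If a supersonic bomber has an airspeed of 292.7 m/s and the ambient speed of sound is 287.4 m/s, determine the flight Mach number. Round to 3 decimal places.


Step 1: M = V / a = 292.7 / 287.4
Step 2: M = 1.018

1.018


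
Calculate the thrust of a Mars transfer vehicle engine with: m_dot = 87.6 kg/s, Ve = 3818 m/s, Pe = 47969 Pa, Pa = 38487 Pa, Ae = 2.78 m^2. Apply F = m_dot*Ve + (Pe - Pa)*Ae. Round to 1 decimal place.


Step 1: Momentum thrust = m_dot * Ve = 87.6 * 3818 = 334456.8 N
Step 2: Pressure thrust = (Pe - Pa) * Ae = (47969 - 38487) * 2.78 = 26359.96 N
Step 3: Total thrust F = 334456.8 + 26359.96 = 360816.8 N

360816.8


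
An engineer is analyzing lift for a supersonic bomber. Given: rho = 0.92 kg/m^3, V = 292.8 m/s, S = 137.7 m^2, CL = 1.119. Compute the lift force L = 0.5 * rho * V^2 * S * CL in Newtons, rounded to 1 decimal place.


Step 1: Calculate dynamic pressure q = 0.5 * 0.92 * 292.8^2 = 0.5 * 0.92 * 85731.84 = 39436.6464 Pa
Step 2: Multiply by wing area and lift coefficient: L = 39436.6464 * 137.7 * 1.119
Step 3: L = 5430426.2093 * 1.119 = 6076646.9 N

6076646.9


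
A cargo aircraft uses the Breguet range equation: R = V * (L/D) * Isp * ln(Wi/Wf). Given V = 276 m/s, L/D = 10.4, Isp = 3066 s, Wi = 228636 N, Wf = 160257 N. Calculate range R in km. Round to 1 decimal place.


Step 1: Coefficient = V * (L/D) * Isp = 276 * 10.4 * 3066 = 8800646.4 m
Step 2: Wi/Wf = 228636 / 160257 = 1.426683
Step 3: ln(1.426683) = 0.355352
Step 4: R = 8800646.4 * 0.355352 = 3127331.2 m = 3127.3 km

3127.3


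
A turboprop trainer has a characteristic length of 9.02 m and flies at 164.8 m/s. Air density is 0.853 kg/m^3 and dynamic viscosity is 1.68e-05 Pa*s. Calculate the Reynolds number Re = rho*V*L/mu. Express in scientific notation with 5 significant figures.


Step 1: Numerator = rho * V * L = 0.853 * 164.8 * 9.02 = 1267.981088
Step 2: Re = 1267.981088 / 1.68e-05
Step 3: Re = 7.5475e+07

7.5475e+07


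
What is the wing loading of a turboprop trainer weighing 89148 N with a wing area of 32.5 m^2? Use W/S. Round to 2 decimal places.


Step 1: Wing loading = W / S = 89148 / 32.5
Step 2: Wing loading = 2743.02 N/m^2

2743.02


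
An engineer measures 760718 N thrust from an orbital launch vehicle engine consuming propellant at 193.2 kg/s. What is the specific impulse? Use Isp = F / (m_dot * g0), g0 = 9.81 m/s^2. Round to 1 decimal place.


Step 1: m_dot * g0 = 193.2 * 9.81 = 1895.29
Step 2: Isp = 760718 / 1895.29 = 401.4 s

401.4


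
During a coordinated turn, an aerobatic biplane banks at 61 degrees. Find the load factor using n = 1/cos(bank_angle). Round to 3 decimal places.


Step 1: Convert 61 degrees to radians = 1.064651
Step 2: cos(61 deg) = 0.48481
Step 3: n = 1 / 0.48481 = 2.063

2.063


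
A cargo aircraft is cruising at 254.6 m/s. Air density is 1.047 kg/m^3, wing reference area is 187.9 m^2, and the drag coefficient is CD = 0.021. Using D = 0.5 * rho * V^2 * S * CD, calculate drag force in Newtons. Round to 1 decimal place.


Step 1: Dynamic pressure q = 0.5 * 1.047 * 254.6^2 = 33933.8773 Pa
Step 2: Drag D = q * S * CD = 33933.8773 * 187.9 * 0.021
Step 3: D = 133899.7 N

133899.7


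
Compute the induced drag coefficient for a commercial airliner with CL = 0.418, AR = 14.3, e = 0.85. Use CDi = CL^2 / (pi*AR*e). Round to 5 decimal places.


Step 1: CL^2 = 0.418^2 = 0.174724
Step 2: pi * AR * e = 3.14159 * 14.3 * 0.85 = 38.186059
Step 3: CDi = 0.174724 / 38.186059 = 0.00458

0.00458


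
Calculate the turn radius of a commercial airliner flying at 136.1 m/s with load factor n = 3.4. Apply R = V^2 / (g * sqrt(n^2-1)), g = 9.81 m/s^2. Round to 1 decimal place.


Step 1: V^2 = 136.1^2 = 18523.21
Step 2: n^2 - 1 = 3.4^2 - 1 = 10.56
Step 3: sqrt(10.56) = 3.249615
Step 4: R = 18523.21 / (9.81 * 3.249615) = 581.1 m

581.1


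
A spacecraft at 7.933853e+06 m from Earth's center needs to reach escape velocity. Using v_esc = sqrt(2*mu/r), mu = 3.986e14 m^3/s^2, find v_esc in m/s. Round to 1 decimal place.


Step 1: 2*mu/r = 2 * 3.986e14 / 7.933853e+06 = 100480813.0425
Step 2: v_esc = sqrt(100480813.0425) = 10024.0 m/s

10024.0


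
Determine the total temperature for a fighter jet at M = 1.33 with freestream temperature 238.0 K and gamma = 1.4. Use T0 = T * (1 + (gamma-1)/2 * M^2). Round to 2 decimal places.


Step 1: (gamma-1)/2 = 0.2
Step 2: M^2 = 1.7689
Step 3: 1 + 0.2 * 1.7689 = 1.35378
Step 4: T0 = 238.0 * 1.35378 = 322.20 K

322.20


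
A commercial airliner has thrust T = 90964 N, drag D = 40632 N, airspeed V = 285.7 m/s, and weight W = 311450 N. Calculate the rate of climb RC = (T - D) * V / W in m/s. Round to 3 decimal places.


Step 1: Excess thrust = T - D = 90964 - 40632 = 50332 N
Step 2: Excess power = 50332 * 285.7 = 14379852.4 W
Step 3: RC = 14379852.4 / 311450 = 46.171 m/s

46.171


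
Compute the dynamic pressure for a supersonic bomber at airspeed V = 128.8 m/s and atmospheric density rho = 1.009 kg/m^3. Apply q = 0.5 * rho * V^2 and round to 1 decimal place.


Step 1: V^2 = 128.8^2 = 16589.44
Step 2: q = 0.5 * 1.009 * 16589.44
Step 3: q = 8369.4 Pa

8369.4


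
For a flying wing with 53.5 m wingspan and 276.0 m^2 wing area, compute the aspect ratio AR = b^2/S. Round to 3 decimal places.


Step 1: b^2 = 53.5^2 = 2862.25
Step 2: AR = 2862.25 / 276.0 = 10.370

10.370


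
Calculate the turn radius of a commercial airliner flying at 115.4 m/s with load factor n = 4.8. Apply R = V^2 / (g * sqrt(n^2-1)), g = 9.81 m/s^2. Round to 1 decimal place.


Step 1: V^2 = 115.4^2 = 13317.16
Step 2: n^2 - 1 = 4.8^2 - 1 = 22.04
Step 3: sqrt(22.04) = 4.694678
Step 4: R = 13317.16 / (9.81 * 4.694678) = 289.2 m

289.2


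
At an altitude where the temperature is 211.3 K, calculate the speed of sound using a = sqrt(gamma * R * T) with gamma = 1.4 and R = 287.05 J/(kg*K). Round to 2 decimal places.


Step 1: gamma * R * T = 1.4 * 287.05 * 211.3 = 84915.131
Step 2: a = sqrt(84915.131) = 291.40 m/s

291.40


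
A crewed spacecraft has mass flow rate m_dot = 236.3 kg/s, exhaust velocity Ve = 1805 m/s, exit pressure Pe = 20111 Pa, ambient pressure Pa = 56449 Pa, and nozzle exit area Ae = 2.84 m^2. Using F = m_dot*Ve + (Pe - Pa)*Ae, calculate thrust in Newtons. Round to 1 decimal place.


Step 1: Momentum thrust = m_dot * Ve = 236.3 * 1805 = 426521.5 N
Step 2: Pressure thrust = (Pe - Pa) * Ae = (20111 - 56449) * 2.84 = -103199.92 N
Step 3: Total thrust F = 426521.5 + -103199.92 = 323321.6 N

323321.6


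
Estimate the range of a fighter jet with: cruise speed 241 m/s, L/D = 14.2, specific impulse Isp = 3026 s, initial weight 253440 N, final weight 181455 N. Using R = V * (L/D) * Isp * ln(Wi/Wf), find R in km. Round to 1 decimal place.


Step 1: Coefficient = V * (L/D) * Isp = 241 * 14.2 * 3026 = 10355577.2 m
Step 2: Wi/Wf = 253440 / 181455 = 1.39671
Step 3: ln(1.39671) = 0.334119
Step 4: R = 10355577.2 * 0.334119 = 3459999.4 m = 3460.0 km

3460.0


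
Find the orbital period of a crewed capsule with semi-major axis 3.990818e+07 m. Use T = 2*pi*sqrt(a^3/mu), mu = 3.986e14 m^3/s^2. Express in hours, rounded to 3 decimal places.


Step 1: a^3 / mu = 6.356027e+22 / 3.986e14 = 1.594588e+08
Step 2: sqrt(1.594588e+08) = 12627.6994 s
Step 3: T = 2*pi * 12627.6994 = 79342.18 s
Step 4: T in hours = 79342.18 / 3600 = 22.039 hours

22.039


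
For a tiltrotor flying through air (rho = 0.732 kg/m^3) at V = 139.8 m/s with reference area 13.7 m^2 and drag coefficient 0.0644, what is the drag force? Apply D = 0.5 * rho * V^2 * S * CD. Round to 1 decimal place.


Step 1: Dynamic pressure q = 0.5 * 0.732 * 139.8^2 = 7153.1186 Pa
Step 2: Drag D = q * S * CD = 7153.1186 * 13.7 * 0.0644
Step 3: D = 6311.1 N

6311.1


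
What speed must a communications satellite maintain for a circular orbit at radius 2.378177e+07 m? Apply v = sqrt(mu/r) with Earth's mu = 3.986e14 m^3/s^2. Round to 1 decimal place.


Step 1: mu / r = 3.986e14 / 2.378177e+07 = 16760737.3211
Step 2: v = sqrt(16760737.3211) = 4094.0 m/s

4094.0


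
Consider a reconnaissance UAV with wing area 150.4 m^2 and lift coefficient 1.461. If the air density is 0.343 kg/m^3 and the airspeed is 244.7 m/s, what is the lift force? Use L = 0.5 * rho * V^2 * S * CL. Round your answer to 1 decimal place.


Step 1: Calculate dynamic pressure q = 0.5 * 0.343 * 244.7^2 = 0.5 * 0.343 * 59878.09 = 10269.0924 Pa
Step 2: Multiply by wing area and lift coefficient: L = 10269.0924 * 150.4 * 1.461
Step 3: L = 1544471.5022 * 1.461 = 2256472.9 N

2256472.9


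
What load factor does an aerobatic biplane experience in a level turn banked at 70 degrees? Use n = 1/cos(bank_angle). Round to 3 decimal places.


Step 1: Convert 70 degrees to radians = 1.22173
Step 2: cos(70 deg) = 0.34202
Step 3: n = 1 / 0.34202 = 2.924

2.924


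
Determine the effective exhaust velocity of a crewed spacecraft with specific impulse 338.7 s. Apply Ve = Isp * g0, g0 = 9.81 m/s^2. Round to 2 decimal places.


Step 1: Ve = Isp * g0 = 338.7 * 9.81
Step 2: Ve = 3322.65 m/s

3322.65


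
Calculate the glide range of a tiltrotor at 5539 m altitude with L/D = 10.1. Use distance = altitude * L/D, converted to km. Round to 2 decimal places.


Step 1: Glide distance = altitude * L/D = 5539 * 10.1 = 55943.9 m
Step 2: Convert to km: 55943.9 / 1000 = 55.94 km

55.94


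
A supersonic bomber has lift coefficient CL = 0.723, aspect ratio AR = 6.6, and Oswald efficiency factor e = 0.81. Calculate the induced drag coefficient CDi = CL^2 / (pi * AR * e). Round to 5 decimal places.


Step 1: CL^2 = 0.723^2 = 0.522729
Step 2: pi * AR * e = 3.14159 * 6.6 * 0.81 = 16.794954
Step 3: CDi = 0.522729 / 16.794954 = 0.03112

0.03112


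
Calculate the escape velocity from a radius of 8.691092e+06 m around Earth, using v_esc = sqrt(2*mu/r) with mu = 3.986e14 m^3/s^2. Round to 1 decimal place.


Step 1: 2*mu/r = 2 * 3.986e14 / 8.691092e+06 = 91726103.0029
Step 2: v_esc = sqrt(91726103.0029) = 9577.4 m/s

9577.4


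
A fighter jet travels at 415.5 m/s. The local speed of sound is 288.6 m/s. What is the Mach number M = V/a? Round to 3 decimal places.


Step 1: M = V / a = 415.5 / 288.6
Step 2: M = 1.440

1.440


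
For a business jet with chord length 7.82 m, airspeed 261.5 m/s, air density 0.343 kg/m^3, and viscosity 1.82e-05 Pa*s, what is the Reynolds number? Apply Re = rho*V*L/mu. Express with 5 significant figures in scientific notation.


Step 1: Numerator = rho * V * L = 0.343 * 261.5 * 7.82 = 701.41099
Step 2: Re = 701.41099 / 1.82e-05
Step 3: Re = 3.8539e+07

3.8539e+07


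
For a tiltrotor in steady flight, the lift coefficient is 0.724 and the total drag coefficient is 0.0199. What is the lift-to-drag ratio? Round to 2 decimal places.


Step 1: L/D = CL / CD = 0.724 / 0.0199
Step 2: L/D = 36.38

36.38


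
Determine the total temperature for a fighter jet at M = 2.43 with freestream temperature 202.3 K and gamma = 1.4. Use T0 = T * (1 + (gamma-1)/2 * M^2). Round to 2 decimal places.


Step 1: (gamma-1)/2 = 0.2
Step 2: M^2 = 5.9049
Step 3: 1 + 0.2 * 5.9049 = 2.18098
Step 4: T0 = 202.3 * 2.18098 = 441.21 K

441.21


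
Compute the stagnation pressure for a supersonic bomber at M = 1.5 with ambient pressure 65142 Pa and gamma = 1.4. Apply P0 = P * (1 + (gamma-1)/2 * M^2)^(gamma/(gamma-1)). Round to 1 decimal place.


Step 1: (gamma-1)/2 * M^2 = 0.2 * 2.25 = 0.45
Step 2: 1 + 0.45 = 1.45
Step 3: Exponent gamma/(gamma-1) = 3.5
Step 4: P0 = 65142 * 1.45^3.5 = 239138.3 Pa

239138.3


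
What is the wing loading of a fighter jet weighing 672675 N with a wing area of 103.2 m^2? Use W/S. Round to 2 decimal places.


Step 1: Wing loading = W / S = 672675 / 103.2
Step 2: Wing loading = 6518.17 N/m^2

6518.17


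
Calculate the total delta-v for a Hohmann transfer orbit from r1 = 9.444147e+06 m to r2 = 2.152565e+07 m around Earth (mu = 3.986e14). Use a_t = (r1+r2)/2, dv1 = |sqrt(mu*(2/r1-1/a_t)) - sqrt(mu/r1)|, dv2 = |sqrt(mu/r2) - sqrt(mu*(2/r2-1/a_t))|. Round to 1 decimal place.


Step 1: Transfer semi-major axis a_t = (9.444147e+06 + 2.152565e+07) / 2 = 1.548490e+07 m
Step 2: v1 (circular at r1) = sqrt(mu/r1) = 6496.62 m/s
Step 3: v_t1 = sqrt(mu*(2/r1 - 1/a_t)) = 7659.69 m/s
Step 4: dv1 = |7659.69 - 6496.62| = 1163.07 m/s
Step 5: v2 (circular at r2) = 4303.19 m/s, v_t2 = 3360.61 m/s
Step 6: dv2 = |4303.19 - 3360.61| = 942.58 m/s
Step 7: Total delta-v = 1163.07 + 942.58 = 2105.7 m/s

2105.7


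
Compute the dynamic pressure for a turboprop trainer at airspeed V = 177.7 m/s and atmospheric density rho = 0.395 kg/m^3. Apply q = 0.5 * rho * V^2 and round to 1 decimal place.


Step 1: V^2 = 177.7^2 = 31577.29
Step 2: q = 0.5 * 0.395 * 31577.29
Step 3: q = 6236.5 Pa

6236.5


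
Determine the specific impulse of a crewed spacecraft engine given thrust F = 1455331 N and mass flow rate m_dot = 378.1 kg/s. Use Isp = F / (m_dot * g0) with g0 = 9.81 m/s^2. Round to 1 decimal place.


Step 1: m_dot * g0 = 378.1 * 9.81 = 3709.16
Step 2: Isp = 1455331 / 3709.16 = 392.4 s

392.4


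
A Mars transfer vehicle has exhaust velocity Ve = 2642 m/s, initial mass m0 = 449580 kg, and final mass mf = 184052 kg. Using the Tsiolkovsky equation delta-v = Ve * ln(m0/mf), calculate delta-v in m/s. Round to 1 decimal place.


Step 1: Mass ratio m0/mf = 449580 / 184052 = 2.442679
Step 2: ln(2.442679) = 0.893095
Step 3: delta-v = 2642 * 0.893095 = 2359.6 m/s

2359.6


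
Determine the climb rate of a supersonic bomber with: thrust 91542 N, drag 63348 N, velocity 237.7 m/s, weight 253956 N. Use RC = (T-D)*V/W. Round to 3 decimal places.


Step 1: Excess thrust = T - D = 91542 - 63348 = 28194 N
Step 2: Excess power = 28194 * 237.7 = 6701713.8 W
Step 3: RC = 6701713.8 / 253956 = 26.389 m/s

26.389


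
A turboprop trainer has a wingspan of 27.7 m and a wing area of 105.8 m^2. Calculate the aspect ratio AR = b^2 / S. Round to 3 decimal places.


Step 1: b^2 = 27.7^2 = 767.29
Step 2: AR = 767.29 / 105.8 = 7.252

7.252


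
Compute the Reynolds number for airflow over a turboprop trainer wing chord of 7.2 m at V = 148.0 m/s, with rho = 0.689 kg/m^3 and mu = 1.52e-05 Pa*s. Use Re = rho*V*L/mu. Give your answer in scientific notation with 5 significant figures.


Step 1: Numerator = rho * V * L = 0.689 * 148.0 * 7.2 = 734.1984
Step 2: Re = 734.1984 / 1.52e-05
Step 3: Re = 4.8303e+07

4.8303e+07


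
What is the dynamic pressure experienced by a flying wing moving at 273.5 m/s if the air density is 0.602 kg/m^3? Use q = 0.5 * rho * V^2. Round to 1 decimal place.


Step 1: V^2 = 273.5^2 = 74802.25
Step 2: q = 0.5 * 0.602 * 74802.25
Step 3: q = 22515.5 Pa

22515.5


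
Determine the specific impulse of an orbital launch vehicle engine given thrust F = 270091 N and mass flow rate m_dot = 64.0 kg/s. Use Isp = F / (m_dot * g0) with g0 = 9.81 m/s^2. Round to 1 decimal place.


Step 1: m_dot * g0 = 64.0 * 9.81 = 627.84
Step 2: Isp = 270091 / 627.84 = 430.2 s

430.2


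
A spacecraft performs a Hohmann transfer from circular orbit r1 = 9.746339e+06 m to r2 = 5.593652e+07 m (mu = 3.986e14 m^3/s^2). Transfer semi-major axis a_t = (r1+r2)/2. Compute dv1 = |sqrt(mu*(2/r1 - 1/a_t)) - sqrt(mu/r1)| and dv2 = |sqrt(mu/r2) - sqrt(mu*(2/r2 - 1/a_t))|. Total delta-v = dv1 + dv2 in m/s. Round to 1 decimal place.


Step 1: Transfer semi-major axis a_t = (9.746339e+06 + 5.593652e+07) / 2 = 3.284143e+07 m
Step 2: v1 (circular at r1) = sqrt(mu/r1) = 6395.11 m/s
Step 3: v_t1 = sqrt(mu*(2/r1 - 1/a_t)) = 8346.12 m/s
Step 4: dv1 = |8346.12 - 6395.11| = 1951.01 m/s
Step 5: v2 (circular at r2) = 2669.44 m/s, v_t2 = 1454.22 m/s
Step 6: dv2 = |2669.44 - 1454.22| = 1215.22 m/s
Step 7: Total delta-v = 1951.01 + 1215.22 = 3166.2 m/s

3166.2


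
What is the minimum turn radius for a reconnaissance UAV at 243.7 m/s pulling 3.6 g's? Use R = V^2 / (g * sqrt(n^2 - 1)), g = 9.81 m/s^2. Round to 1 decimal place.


Step 1: V^2 = 243.7^2 = 59389.69
Step 2: n^2 - 1 = 3.6^2 - 1 = 11.96
Step 3: sqrt(11.96) = 3.458323
Step 4: R = 59389.69 / (9.81 * 3.458323) = 1750.6 m

1750.6


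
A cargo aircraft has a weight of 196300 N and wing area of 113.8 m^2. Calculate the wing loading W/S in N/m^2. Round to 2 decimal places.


Step 1: Wing loading = W / S = 196300 / 113.8
Step 2: Wing loading = 1724.96 N/m^2

1724.96


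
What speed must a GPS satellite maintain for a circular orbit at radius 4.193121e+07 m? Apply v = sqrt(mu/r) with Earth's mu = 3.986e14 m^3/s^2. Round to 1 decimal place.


Step 1: mu / r = 3.986e14 / 4.193121e+07 = 9506045.7354
Step 2: v = sqrt(9506045.7354) = 3083.2 m/s

3083.2


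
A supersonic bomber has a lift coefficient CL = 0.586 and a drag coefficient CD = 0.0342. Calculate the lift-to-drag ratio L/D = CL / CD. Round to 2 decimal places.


Step 1: L/D = CL / CD = 0.586 / 0.0342
Step 2: L/D = 17.13

17.13


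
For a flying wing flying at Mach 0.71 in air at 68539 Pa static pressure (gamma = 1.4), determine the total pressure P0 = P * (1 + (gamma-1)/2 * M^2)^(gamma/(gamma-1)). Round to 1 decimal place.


Step 1: (gamma-1)/2 * M^2 = 0.2 * 0.5041 = 0.10082
Step 2: 1 + 0.10082 = 1.10082
Step 3: Exponent gamma/(gamma-1) = 3.5
Step 4: P0 = 68539 * 1.10082^3.5 = 95927.9 Pa

95927.9


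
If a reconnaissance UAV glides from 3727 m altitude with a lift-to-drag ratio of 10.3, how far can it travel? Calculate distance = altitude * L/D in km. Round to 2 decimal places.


Step 1: Glide distance = altitude * L/D = 3727 * 10.3 = 38388.1 m
Step 2: Convert to km: 38388.1 / 1000 = 38.39 km

38.39


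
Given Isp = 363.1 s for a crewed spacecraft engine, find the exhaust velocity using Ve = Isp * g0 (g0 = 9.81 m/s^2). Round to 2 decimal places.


Step 1: Ve = Isp * g0 = 363.1 * 9.81
Step 2: Ve = 3562.01 m/s

3562.01


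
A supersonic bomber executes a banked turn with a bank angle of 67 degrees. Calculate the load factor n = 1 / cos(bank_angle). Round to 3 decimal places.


Step 1: Convert 67 degrees to radians = 1.169371
Step 2: cos(67 deg) = 0.390731
Step 3: n = 1 / 0.390731 = 2.559

2.559


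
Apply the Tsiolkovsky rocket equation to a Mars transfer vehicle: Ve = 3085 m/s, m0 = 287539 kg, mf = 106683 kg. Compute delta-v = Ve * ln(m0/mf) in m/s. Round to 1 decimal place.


Step 1: Mass ratio m0/mf = 287539 / 106683 = 2.695265
Step 2: ln(2.695265) = 0.991497
Step 3: delta-v = 3085 * 0.991497 = 3058.8 m/s

3058.8


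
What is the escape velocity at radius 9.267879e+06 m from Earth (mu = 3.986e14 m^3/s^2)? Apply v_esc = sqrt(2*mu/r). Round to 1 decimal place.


Step 1: 2*mu/r = 2 * 3.986e14 / 9.267879e+06 = 86017523.5348
Step 2: v_esc = sqrt(86017523.5348) = 9274.6 m/s

9274.6


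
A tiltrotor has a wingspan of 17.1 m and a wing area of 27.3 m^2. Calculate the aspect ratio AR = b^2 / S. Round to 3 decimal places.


Step 1: b^2 = 17.1^2 = 292.41
Step 2: AR = 292.41 / 27.3 = 10.711

10.711


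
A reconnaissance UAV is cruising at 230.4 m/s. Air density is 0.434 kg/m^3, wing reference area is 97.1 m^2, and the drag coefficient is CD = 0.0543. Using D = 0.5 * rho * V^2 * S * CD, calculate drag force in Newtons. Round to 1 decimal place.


Step 1: Dynamic pressure q = 0.5 * 0.434 * 230.4^2 = 11519.2627 Pa
Step 2: Drag D = q * S * CD = 11519.2627 * 97.1 * 0.0543
Step 3: D = 60735.7 N

60735.7


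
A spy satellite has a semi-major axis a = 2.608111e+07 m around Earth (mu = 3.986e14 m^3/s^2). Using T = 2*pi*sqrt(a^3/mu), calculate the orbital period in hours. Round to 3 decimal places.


Step 1: a^3 / mu = 1.774100e+22 / 3.986e14 = 4.450829e+07
Step 2: sqrt(4.450829e+07) = 6671.4534 s
Step 3: T = 2*pi * 6671.4534 = 41917.98 s
Step 4: T in hours = 41917.98 / 3600 = 11.644 hours

11.644


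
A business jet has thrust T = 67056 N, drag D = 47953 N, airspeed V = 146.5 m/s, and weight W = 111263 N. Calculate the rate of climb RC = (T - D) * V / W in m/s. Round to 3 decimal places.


Step 1: Excess thrust = T - D = 67056 - 47953 = 19103 N
Step 2: Excess power = 19103 * 146.5 = 2798589.5 W
Step 3: RC = 2798589.5 / 111263 = 25.153 m/s

25.153


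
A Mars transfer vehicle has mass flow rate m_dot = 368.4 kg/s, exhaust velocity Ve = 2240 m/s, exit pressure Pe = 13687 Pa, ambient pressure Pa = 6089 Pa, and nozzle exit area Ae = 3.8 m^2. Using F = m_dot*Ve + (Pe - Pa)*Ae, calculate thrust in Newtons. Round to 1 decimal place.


Step 1: Momentum thrust = m_dot * Ve = 368.4 * 2240 = 825216.0 N
Step 2: Pressure thrust = (Pe - Pa) * Ae = (13687 - 6089) * 3.8 = 28872.4 N
Step 3: Total thrust F = 825216.0 + 28872.4 = 854088.4 N

854088.4


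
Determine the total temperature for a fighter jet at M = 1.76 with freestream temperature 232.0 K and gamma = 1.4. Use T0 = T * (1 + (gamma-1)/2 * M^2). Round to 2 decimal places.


Step 1: (gamma-1)/2 = 0.2
Step 2: M^2 = 3.0976
Step 3: 1 + 0.2 * 3.0976 = 1.61952
Step 4: T0 = 232.0 * 1.61952 = 375.73 K

375.73


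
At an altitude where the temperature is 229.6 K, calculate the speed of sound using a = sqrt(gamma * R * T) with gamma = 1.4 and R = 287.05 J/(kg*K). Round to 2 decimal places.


Step 1: gamma * R * T = 1.4 * 287.05 * 229.6 = 92269.352
Step 2: a = sqrt(92269.352) = 303.76 m/s

303.76


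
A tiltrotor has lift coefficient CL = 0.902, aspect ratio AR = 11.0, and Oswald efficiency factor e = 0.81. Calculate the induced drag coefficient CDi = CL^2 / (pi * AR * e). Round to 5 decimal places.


Step 1: CL^2 = 0.902^2 = 0.813604
Step 2: pi * AR * e = 3.14159 * 11.0 * 0.81 = 27.991591
Step 3: CDi = 0.813604 / 27.991591 = 0.02907

0.02907


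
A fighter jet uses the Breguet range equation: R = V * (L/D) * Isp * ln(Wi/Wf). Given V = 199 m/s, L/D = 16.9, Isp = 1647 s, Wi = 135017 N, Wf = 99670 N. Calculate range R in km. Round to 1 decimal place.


Step 1: Coefficient = V * (L/D) * Isp = 199 * 16.9 * 1647 = 5539025.7 m
Step 2: Wi/Wf = 135017 / 99670 = 1.35464
Step 3: ln(1.35464) = 0.303536
Step 4: R = 5539025.7 * 0.303536 = 1681293.5 m = 1681.3 km

1681.3


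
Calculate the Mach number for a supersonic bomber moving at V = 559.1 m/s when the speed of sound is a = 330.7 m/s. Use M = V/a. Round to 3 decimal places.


Step 1: M = V / a = 559.1 / 330.7
Step 2: M = 1.691

1.691


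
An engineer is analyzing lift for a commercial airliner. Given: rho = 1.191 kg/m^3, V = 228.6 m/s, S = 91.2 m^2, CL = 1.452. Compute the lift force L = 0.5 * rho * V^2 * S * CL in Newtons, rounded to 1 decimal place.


Step 1: Calculate dynamic pressure q = 0.5 * 1.191 * 228.6^2 = 0.5 * 1.191 * 52257.96 = 31119.6152 Pa
Step 2: Multiply by wing area and lift coefficient: L = 31119.6152 * 91.2 * 1.452
Step 3: L = 2838108.9044 * 1.452 = 4120934.1 N

4120934.1


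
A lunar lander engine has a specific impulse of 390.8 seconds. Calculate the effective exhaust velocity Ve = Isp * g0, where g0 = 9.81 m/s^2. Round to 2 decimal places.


Step 1: Ve = Isp * g0 = 390.8 * 9.81
Step 2: Ve = 3833.75 m/s

3833.75


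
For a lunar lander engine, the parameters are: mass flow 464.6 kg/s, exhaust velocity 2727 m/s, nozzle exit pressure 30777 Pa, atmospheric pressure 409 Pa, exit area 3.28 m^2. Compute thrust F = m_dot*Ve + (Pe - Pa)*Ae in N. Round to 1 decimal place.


Step 1: Momentum thrust = m_dot * Ve = 464.6 * 2727 = 1266964.2 N
Step 2: Pressure thrust = (Pe - Pa) * Ae = (30777 - 409) * 3.28 = 99607.04 N
Step 3: Total thrust F = 1266964.2 + 99607.04 = 1366571.2 N

1366571.2


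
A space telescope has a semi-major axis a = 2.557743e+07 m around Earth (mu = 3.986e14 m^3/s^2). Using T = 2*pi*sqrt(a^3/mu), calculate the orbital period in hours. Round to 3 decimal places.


Step 1: a^3 / mu = 1.673288e+22 / 3.986e14 = 4.197913e+07
Step 2: sqrt(4.197913e+07) = 6479.1302 s
Step 3: T = 2*pi * 6479.1302 = 40709.58 s
Step 4: T in hours = 40709.58 / 3600 = 11.308 hours

11.308


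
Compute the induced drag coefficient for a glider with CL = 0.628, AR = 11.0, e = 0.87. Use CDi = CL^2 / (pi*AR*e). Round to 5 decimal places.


Step 1: CL^2 = 0.628^2 = 0.394384
Step 2: pi * AR * e = 3.14159 * 11.0 * 0.87 = 30.065042
Step 3: CDi = 0.394384 / 30.065042 = 0.01312

0.01312


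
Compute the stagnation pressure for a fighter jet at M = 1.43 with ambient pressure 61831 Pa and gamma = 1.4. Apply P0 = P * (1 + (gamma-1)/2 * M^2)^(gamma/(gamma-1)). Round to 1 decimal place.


Step 1: (gamma-1)/2 * M^2 = 0.2 * 2.0449 = 0.40898
Step 2: 1 + 0.40898 = 1.40898
Step 3: Exponent gamma/(gamma-1) = 3.5
Step 4: P0 = 61831 * 1.40898^3.5 = 205292.5 Pa

205292.5


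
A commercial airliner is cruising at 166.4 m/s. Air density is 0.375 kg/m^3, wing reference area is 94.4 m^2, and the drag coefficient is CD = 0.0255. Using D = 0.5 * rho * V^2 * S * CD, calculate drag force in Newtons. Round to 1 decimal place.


Step 1: Dynamic pressure q = 0.5 * 0.375 * 166.4^2 = 5191.68 Pa
Step 2: Drag D = q * S * CD = 5191.68 * 94.4 * 0.0255
Step 3: D = 12497.4 N

12497.4


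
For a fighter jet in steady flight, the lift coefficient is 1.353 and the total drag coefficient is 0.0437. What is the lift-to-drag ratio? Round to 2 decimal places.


Step 1: L/D = CL / CD = 1.353 / 0.0437
Step 2: L/D = 30.96

30.96


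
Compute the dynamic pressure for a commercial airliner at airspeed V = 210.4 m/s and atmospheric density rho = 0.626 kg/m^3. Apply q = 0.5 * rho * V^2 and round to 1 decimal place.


Step 1: V^2 = 210.4^2 = 44268.16
Step 2: q = 0.5 * 0.626 * 44268.16
Step 3: q = 13855.9 Pa

13855.9


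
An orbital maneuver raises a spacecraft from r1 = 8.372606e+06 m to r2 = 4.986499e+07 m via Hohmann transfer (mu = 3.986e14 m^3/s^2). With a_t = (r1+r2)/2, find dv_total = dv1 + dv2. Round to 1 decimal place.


Step 1: Transfer semi-major axis a_t = (8.372606e+06 + 4.986499e+07) / 2 = 2.911880e+07 m
Step 2: v1 (circular at r1) = sqrt(mu/r1) = 6899.83 m/s
Step 3: v_t1 = sqrt(mu*(2/r1 - 1/a_t)) = 9029.2 m/s
Step 4: dv1 = |9029.2 - 6899.83| = 2129.38 m/s
Step 5: v2 (circular at r2) = 2827.29 m/s, v_t2 = 1516.05 m/s
Step 6: dv2 = |2827.29 - 1516.05| = 1311.24 m/s
Step 7: Total delta-v = 2129.38 + 1311.24 = 3440.6 m/s

3440.6


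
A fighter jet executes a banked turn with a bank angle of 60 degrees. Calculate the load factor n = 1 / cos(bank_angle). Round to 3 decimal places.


Step 1: Convert 60 degrees to radians = 1.047198
Step 2: cos(60 deg) = 0.5
Step 3: n = 1 / 0.5 = 2.000

2.000


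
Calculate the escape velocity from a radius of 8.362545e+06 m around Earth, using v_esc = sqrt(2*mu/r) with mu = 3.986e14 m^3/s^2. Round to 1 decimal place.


Step 1: 2*mu/r = 2 * 3.986e14 / 8.362545e+06 = 95329830.8111
Step 2: v_esc = sqrt(95329830.8111) = 9763.7 m/s

9763.7


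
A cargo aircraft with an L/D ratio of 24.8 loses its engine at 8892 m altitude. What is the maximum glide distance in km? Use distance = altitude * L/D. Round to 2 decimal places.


Step 1: Glide distance = altitude * L/D = 8892 * 24.8 = 220521.6 m
Step 2: Convert to km: 220521.6 / 1000 = 220.52 km

220.52


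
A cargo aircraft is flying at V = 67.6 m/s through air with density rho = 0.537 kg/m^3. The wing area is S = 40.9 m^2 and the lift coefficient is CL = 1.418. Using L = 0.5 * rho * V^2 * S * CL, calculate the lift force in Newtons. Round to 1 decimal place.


Step 1: Calculate dynamic pressure q = 0.5 * 0.537 * 67.6^2 = 0.5 * 0.537 * 4569.76 = 1226.9806 Pa
Step 2: Multiply by wing area and lift coefficient: L = 1226.9806 * 40.9 * 1.418
Step 3: L = 50183.5049 * 1.418 = 71160.2 N

71160.2


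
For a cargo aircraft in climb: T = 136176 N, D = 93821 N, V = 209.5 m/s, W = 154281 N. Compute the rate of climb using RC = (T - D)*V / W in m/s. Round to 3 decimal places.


Step 1: Excess thrust = T - D = 136176 - 93821 = 42355 N
Step 2: Excess power = 42355 * 209.5 = 8873372.5 W
Step 3: RC = 8873372.5 / 154281 = 57.514 m/s

57.514


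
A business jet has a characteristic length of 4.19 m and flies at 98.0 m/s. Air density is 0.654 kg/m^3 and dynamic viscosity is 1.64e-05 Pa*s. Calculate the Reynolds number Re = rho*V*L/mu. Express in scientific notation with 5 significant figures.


Step 1: Numerator = rho * V * L = 0.654 * 98.0 * 4.19 = 268.54548
Step 2: Re = 268.54548 / 1.64e-05
Step 3: Re = 1.6375e+07

1.6375e+07


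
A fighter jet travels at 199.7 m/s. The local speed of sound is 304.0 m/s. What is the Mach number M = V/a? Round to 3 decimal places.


Step 1: M = V / a = 199.7 / 304.0
Step 2: M = 0.657

0.657


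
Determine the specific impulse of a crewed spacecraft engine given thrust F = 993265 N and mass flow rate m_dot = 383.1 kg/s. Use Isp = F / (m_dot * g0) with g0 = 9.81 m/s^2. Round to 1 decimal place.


Step 1: m_dot * g0 = 383.1 * 9.81 = 3758.21
Step 2: Isp = 993265 / 3758.21 = 264.3 s

264.3


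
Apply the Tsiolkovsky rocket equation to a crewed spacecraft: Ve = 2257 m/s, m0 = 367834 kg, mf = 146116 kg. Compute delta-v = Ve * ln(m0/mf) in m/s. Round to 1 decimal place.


Step 1: Mass ratio m0/mf = 367834 / 146116 = 2.517411
Step 2: ln(2.517411) = 0.923231
Step 3: delta-v = 2257 * 0.923231 = 2083.7 m/s

2083.7


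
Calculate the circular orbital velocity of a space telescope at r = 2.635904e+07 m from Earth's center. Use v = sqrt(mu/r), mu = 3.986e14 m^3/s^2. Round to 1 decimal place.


Step 1: mu / r = 3.986e14 / 2.635904e+07 = 15121946.778
Step 2: v = sqrt(15121946.778) = 3888.7 m/s

3888.7


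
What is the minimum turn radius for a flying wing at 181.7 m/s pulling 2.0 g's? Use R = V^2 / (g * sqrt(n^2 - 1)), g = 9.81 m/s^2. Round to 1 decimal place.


Step 1: V^2 = 181.7^2 = 33014.89
Step 2: n^2 - 1 = 2.0^2 - 1 = 3.0
Step 3: sqrt(3.0) = 1.732051
Step 4: R = 33014.89 / (9.81 * 1.732051) = 1943.0 m

1943.0


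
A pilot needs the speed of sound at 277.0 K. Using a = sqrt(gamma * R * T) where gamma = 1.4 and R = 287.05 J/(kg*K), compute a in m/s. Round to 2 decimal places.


Step 1: gamma * R * T = 1.4 * 287.05 * 277.0 = 111317.99
Step 2: a = sqrt(111317.99) = 333.64 m/s

333.64


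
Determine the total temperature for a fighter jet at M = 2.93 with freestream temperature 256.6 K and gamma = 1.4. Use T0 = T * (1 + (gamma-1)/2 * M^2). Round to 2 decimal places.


Step 1: (gamma-1)/2 = 0.2
Step 2: M^2 = 8.5849
Step 3: 1 + 0.2 * 8.5849 = 2.71698
Step 4: T0 = 256.6 * 2.71698 = 697.18 K

697.18


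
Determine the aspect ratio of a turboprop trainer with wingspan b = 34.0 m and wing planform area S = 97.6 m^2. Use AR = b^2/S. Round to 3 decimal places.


Step 1: b^2 = 34.0^2 = 1156.0
Step 2: AR = 1156.0 / 97.6 = 11.844

11.844


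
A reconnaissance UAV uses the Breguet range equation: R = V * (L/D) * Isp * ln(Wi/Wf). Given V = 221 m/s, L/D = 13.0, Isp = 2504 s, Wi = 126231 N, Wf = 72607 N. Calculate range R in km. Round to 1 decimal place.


Step 1: Coefficient = V * (L/D) * Isp = 221 * 13.0 * 2504 = 7193992.0 m
Step 2: Wi/Wf = 126231 / 72607 = 1.738551
Step 3: ln(1.738551) = 0.553052
Step 4: R = 7193992.0 * 0.553052 = 3978653.3 m = 3978.7 km

3978.7


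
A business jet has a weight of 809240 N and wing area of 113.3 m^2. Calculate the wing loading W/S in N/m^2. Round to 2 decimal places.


Step 1: Wing loading = W / S = 809240 / 113.3
Step 2: Wing loading = 7142.45 N/m^2

7142.45


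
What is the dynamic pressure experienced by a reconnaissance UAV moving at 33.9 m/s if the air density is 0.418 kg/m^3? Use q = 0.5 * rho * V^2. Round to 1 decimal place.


Step 1: V^2 = 33.9^2 = 1149.21
Step 2: q = 0.5 * 0.418 * 1149.21
Step 3: q = 240.2 Pa

240.2


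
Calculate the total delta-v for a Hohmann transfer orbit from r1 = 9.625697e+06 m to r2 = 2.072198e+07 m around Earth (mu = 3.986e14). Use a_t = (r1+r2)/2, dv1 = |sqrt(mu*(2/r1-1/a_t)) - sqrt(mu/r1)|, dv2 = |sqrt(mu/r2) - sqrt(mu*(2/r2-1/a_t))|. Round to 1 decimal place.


Step 1: Transfer semi-major axis a_t = (9.625697e+06 + 2.072198e+07) / 2 = 1.517384e+07 m
Step 2: v1 (circular at r1) = sqrt(mu/r1) = 6435.06 m/s
Step 3: v_t1 = sqrt(mu*(2/r1 - 1/a_t)) = 7520.05 m/s
Step 4: dv1 = |7520.05 - 6435.06| = 1084.99 m/s
Step 5: v2 (circular at r2) = 4385.84 m/s, v_t2 = 3493.18 m/s
Step 6: dv2 = |4385.84 - 3493.18| = 892.66 m/s
Step 7: Total delta-v = 1084.99 + 892.66 = 1977.6 m/s

1977.6


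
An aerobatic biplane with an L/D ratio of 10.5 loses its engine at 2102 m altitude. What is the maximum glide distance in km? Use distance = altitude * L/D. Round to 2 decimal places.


Step 1: Glide distance = altitude * L/D = 2102 * 10.5 = 22071.0 m
Step 2: Convert to km: 22071.0 / 1000 = 22.07 km

22.07


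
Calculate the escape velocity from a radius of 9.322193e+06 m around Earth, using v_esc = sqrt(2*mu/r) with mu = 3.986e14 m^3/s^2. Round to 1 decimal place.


Step 1: 2*mu/r = 2 * 3.986e14 / 9.322193e+06 = 85516358.6508
Step 2: v_esc = sqrt(85516358.6508) = 9247.5 m/s

9247.5


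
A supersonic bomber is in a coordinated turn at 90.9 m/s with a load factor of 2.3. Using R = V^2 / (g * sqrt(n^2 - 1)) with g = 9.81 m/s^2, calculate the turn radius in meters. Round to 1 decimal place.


Step 1: V^2 = 90.9^2 = 8262.81
Step 2: n^2 - 1 = 2.3^2 - 1 = 4.29
Step 3: sqrt(4.29) = 2.071232
Step 4: R = 8262.81 / (9.81 * 2.071232) = 406.7 m

406.7


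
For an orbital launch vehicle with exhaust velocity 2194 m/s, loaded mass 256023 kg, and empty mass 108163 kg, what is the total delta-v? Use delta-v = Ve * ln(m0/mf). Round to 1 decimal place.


Step 1: Mass ratio m0/mf = 256023 / 108163 = 2.367011
Step 2: ln(2.367011) = 0.861628
Step 3: delta-v = 2194 * 0.861628 = 1890.4 m/s

1890.4
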